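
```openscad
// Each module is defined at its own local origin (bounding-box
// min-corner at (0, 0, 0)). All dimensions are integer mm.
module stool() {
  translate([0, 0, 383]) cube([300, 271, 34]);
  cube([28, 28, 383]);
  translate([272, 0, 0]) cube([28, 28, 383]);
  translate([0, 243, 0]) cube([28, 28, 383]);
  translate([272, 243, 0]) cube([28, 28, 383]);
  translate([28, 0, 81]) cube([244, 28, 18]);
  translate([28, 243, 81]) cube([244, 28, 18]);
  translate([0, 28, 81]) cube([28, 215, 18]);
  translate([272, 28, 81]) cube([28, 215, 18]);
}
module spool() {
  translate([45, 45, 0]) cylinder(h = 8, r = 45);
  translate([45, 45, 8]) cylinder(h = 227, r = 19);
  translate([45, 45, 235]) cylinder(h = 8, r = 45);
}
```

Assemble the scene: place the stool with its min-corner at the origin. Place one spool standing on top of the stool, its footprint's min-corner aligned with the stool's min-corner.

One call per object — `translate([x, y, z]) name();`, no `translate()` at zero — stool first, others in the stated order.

stool();
translate([0, 0, 417]) spool();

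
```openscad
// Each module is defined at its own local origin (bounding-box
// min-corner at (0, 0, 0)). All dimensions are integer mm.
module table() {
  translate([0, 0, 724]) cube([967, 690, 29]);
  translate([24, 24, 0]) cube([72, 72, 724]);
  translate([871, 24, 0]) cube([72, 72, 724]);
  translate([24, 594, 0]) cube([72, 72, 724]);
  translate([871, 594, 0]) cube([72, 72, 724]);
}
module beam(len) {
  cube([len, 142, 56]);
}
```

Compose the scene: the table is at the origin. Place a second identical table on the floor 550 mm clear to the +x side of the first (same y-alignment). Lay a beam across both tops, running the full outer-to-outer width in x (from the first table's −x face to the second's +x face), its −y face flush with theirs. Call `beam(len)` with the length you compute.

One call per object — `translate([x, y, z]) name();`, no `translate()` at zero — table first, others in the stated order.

table();
translate([1517, 0, 0]) table();
translate([0, 0, 753]) beam(2484);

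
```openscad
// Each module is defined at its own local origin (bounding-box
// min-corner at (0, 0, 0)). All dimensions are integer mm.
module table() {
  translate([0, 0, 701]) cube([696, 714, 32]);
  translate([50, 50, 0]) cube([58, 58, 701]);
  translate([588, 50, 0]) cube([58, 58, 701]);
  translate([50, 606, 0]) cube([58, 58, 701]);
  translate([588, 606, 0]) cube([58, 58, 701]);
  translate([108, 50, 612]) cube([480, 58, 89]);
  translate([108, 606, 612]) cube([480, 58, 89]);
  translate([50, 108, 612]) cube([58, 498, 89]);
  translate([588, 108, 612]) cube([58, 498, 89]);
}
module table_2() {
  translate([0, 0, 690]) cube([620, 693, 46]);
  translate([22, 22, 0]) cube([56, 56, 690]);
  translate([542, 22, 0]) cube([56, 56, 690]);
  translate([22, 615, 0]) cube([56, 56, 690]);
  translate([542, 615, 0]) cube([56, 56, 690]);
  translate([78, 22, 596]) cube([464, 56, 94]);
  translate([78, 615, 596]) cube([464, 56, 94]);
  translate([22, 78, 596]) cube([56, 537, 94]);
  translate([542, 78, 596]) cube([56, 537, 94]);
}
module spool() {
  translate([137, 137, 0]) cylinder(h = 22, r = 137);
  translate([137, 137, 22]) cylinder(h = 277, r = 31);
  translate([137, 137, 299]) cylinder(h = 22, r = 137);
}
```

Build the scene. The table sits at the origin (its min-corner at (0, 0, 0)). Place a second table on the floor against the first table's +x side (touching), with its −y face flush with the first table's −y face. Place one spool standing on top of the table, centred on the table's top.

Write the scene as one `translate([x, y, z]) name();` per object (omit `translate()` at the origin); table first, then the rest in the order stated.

table();
translate([696, 0, 0]) table_2();
translate([211, 220, 733]) spool();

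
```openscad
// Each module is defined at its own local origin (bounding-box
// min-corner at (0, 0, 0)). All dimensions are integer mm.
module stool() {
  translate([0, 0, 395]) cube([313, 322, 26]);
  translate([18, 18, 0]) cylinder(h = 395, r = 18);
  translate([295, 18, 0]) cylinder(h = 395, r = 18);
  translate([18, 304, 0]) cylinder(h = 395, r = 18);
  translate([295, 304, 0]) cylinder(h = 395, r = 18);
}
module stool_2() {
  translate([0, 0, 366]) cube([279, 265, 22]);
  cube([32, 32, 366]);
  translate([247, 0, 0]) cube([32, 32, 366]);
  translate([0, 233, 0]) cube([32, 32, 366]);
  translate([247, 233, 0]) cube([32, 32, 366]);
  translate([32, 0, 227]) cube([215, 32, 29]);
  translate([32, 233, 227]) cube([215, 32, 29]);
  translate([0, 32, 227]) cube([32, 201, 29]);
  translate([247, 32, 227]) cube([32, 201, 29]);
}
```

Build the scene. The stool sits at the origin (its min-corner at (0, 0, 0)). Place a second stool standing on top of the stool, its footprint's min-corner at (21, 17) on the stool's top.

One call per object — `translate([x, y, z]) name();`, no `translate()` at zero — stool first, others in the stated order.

stool();
translate([21, 17, 421]) stool_2();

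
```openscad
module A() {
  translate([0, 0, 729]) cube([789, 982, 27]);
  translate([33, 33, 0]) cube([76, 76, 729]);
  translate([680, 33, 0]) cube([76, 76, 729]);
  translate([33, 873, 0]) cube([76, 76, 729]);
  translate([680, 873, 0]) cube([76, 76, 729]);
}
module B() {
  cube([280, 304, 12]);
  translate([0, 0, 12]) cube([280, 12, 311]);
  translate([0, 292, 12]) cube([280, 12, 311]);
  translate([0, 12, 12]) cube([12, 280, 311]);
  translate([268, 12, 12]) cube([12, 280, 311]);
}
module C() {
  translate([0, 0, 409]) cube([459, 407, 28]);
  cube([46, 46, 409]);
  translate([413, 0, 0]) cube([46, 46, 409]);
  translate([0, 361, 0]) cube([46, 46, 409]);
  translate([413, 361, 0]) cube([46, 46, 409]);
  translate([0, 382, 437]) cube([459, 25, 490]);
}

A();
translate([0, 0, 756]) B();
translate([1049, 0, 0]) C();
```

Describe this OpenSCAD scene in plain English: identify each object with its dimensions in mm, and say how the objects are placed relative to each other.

A is a rectangular dining table. The top is 789×982×27 mm with its upper surface at z = 756 mm. It stands on four 76×76 mm square legs, each inset 33 mm from the nearest pair of top edges, running from the floor to the underside of the top.

B is an open storage box with external size 280×304×323 mm and wall thickness 12 mm (the base is also 12 mm thick). The base covers the whole footprint; the four walls stand on the base, with the y-facing walls full-width and the x-facing walls fitting between their inner faces.

C is a chair. The seat is a 459×407×28 mm slab with its top at z = 437 mm, on four 46×46 mm corner legs (flush with the seat edges, standing on z = 0). A flat backrest 25 mm thick, 490 mm tall, spans the full seat width and rises from the seat top along its +y edge, rear face flush with the rear of the seat.

The open box is on top of the table. The chair is on the floor beside the table on its +x side.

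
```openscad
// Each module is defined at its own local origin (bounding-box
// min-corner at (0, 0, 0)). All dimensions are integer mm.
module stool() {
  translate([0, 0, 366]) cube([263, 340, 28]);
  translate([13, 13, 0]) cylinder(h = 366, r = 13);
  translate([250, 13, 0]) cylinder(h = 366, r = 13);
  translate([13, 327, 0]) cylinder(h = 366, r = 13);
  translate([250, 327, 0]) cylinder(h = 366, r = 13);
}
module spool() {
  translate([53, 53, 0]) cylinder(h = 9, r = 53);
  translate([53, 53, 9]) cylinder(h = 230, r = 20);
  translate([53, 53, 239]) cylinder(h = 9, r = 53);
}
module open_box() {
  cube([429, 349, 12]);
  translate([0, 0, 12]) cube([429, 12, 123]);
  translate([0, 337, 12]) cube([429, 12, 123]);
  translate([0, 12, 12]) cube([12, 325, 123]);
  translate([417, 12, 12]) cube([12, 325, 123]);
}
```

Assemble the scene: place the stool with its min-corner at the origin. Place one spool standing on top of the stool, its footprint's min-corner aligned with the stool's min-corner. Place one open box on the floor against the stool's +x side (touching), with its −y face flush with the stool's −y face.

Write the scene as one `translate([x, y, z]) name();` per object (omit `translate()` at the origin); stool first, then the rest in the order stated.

stool();
translate([0, 0, 394]) spool();
translate([263, 0, 0]) open_box();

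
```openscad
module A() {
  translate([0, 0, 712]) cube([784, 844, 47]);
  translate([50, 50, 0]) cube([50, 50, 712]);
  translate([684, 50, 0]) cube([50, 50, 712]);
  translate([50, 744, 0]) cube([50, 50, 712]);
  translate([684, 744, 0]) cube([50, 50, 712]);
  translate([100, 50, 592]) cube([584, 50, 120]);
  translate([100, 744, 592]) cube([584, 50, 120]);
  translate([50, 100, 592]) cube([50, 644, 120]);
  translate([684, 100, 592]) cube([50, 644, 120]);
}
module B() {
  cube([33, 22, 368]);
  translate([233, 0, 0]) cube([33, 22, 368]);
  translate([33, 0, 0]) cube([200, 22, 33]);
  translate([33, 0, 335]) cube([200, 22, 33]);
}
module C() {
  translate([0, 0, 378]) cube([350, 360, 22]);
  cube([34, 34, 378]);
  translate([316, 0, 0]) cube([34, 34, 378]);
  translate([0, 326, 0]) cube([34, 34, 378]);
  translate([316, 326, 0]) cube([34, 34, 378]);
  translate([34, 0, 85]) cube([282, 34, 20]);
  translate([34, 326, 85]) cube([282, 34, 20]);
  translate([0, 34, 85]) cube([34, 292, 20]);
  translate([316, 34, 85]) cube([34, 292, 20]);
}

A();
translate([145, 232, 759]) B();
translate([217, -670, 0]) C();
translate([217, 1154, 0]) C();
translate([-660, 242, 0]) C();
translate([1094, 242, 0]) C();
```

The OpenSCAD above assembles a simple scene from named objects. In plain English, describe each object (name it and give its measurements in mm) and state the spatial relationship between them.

A is a table with a 784×844 mm rectangular top, 47 mm thick, top surface at z = 759 mm, supported by four 50×50 mm square legs, each inset 50 mm from the nearest pair of top edges, running from the floor. Four apron rails, 50 mm thick and 120 mm tall, run between adjacent legs with their top edges flush with the underside of the top and their outer faces flush with the legs' outer faces.

B is a rectangular picture frame lying in the x–z plane (depth along y). The opening is 200 mm wide (x) by 302 mm tall (z), surrounded by a border 33 mm wide on all four sides. The frame is 22 mm deep and is made of two full-height vertical stiles with two horizontal rails fitted between them.

C is a four-legged stool. The seat is a 350×360×22 mm slab whose top surface is at z = 400 mm; four square legs, each 34×34 mm in cross-section, run from the floor (z = 0) to the underside of the seat, each flush with a corner of the seat. Four stretchers, 34 mm wide and 20 mm tall, connect adjacent legs with their undersides at z = 85 mm, each running between the inner faces of the legs it joins and aligned with the legs' outer faces on the other axis.

The picture frame is on top of the table. Four stools sit around the table at the −y, +y, −x, +x sides.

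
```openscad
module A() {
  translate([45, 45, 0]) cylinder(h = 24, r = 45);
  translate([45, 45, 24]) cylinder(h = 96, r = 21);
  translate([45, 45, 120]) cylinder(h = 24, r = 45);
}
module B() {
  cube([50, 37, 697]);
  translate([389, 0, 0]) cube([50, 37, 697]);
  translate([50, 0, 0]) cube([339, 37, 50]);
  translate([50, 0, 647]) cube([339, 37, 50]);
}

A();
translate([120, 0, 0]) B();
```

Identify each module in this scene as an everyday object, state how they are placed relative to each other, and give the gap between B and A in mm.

The picture frame's nearest face is 30 mm from the spool's +x face.

A is a spool. B is a picture frame. The picture frame is on the floor beside the spool on its +x side. The gap between the picture frame and the spool is 30 mm.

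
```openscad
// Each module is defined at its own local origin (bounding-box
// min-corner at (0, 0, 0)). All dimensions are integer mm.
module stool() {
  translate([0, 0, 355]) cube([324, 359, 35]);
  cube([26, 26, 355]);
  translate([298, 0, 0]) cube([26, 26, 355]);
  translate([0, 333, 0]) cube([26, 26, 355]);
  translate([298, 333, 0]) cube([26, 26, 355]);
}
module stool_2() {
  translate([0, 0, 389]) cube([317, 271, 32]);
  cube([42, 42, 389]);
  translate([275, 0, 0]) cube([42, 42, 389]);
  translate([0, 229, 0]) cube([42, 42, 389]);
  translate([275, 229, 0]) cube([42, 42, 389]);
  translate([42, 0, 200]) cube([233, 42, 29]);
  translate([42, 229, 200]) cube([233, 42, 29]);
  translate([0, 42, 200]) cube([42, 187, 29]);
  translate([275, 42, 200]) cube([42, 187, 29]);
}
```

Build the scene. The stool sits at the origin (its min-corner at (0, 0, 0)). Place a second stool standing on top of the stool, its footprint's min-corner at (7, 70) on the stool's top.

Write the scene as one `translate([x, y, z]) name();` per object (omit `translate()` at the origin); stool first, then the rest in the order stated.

stool();
translate([7, 70, 390]) stool_2();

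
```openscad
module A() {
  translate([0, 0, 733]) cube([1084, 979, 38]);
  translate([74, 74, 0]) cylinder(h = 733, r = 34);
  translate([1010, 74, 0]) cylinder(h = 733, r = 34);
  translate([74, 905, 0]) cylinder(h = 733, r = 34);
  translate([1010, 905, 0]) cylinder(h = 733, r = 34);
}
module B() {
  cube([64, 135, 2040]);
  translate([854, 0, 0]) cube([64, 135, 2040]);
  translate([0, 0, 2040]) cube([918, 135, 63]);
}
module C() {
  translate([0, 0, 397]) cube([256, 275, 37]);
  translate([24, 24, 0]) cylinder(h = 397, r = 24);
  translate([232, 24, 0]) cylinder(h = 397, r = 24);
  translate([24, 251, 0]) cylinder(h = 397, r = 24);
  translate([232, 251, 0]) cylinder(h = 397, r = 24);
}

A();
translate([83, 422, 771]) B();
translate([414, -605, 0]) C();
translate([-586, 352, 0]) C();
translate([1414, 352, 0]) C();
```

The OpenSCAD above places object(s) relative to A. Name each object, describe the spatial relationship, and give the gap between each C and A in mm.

A is a table. B is a door frame. C is a stool. The door frame is on top of the table, centred. Three stools sit around the table at the −y, −x, +x sides. The gap between each stool and the table is 330 mm.

Each stool's nearest face is 330 mm from the table's bounding box.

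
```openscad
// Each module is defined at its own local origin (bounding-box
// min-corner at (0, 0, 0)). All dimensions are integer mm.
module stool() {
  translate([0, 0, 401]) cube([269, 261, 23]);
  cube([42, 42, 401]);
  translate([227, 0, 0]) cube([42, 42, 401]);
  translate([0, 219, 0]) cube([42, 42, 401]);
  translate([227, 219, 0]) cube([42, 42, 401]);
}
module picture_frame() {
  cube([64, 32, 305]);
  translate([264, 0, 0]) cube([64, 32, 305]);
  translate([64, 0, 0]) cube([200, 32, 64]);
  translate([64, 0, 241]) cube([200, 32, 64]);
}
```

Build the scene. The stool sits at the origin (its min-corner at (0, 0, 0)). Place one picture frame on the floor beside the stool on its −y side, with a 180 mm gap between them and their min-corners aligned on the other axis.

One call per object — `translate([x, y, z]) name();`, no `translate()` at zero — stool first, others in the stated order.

stool();
translate([0, -212, 0]) picture_frame();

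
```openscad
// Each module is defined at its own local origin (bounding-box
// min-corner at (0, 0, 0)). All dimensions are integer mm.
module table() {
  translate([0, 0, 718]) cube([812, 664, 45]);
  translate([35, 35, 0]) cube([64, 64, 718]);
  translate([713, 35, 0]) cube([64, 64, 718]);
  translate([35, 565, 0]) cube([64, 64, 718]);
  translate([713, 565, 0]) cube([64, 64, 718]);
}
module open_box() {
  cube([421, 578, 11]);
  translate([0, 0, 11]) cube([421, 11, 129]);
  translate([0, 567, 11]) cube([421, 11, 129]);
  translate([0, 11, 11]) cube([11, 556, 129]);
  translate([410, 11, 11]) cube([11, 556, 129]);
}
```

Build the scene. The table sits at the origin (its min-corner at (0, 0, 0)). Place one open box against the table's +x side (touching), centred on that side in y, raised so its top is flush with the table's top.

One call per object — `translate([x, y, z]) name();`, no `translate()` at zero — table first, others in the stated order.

table();
translate([812, 43, 623]) open_box();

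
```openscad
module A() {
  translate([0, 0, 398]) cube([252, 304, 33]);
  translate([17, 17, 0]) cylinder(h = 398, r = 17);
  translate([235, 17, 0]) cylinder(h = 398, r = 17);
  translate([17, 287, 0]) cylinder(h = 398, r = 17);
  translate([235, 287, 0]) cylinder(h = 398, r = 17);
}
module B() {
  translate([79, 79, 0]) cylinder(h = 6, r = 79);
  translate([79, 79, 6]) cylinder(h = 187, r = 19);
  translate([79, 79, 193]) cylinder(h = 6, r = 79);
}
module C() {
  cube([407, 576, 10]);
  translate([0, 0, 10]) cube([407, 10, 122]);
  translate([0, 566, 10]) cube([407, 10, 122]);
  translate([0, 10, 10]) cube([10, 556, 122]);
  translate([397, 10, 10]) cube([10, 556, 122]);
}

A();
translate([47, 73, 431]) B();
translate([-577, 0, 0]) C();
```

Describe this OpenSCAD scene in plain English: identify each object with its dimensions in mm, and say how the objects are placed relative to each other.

A is a simple wooden stool: a rectangular seat 252 mm (x) by 304 mm (y), 33 mm thick, top face at z = 431 mm, on four round legs, each 34 mm in diameter. The legs rest on z = 0, each leg's axis is inset half a diameter from the nearest pair of seat edges (so the leg's bounding box is flush with the corner).

B is a spool: two coaxial disc flanges of radius 79 mm and thickness 6 mm, joined by a core cylinder of radius 19 mm and height 187 mm. The lower flange rests on z = 0 and the three cylinders share a vertical axis.

C is an open-topped rectangular box: outside dimensions 407×576×132 mm, with a uniform wall and base thickness of 10 mm. The base is a full 407×576 slab on the floor; four walls sit on top of the base. The front and back walls (the −y and +y sides) span the full width; the two side walls fit between them.

The spool is on top of the stool, centred. The open box is on the floor beside the stool on its −x side.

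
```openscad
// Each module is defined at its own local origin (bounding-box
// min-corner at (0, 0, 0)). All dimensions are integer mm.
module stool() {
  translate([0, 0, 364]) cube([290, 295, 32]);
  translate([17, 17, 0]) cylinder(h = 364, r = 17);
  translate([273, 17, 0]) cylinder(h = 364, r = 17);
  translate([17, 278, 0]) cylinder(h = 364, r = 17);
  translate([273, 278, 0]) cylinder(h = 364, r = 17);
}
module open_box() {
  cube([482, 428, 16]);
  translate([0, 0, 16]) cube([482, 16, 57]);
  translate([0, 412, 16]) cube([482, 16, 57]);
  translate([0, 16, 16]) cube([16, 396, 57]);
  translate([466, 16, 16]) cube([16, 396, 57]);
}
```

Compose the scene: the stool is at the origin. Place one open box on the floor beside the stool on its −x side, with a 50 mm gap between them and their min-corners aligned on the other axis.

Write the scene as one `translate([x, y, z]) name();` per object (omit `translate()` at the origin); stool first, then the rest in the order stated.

stool();
translate([-532, 0, 0]) open_box();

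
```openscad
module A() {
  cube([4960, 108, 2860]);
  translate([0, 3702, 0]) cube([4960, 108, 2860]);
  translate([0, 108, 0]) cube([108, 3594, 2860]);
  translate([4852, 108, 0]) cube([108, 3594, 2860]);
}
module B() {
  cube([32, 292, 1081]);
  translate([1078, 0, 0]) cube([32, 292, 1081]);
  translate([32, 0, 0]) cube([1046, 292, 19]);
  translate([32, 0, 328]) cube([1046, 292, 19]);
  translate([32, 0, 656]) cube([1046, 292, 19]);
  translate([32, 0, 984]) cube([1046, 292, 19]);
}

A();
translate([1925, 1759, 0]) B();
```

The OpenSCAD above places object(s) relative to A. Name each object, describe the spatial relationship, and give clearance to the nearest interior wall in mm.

Clearances: x = 1817, y = 1651; minimum 1651 mm.

A is a house frame. B is a bookshelf. The bookshelf sits inside the house frame, centred. The clearance to the nearest interior wall is 1651 mm.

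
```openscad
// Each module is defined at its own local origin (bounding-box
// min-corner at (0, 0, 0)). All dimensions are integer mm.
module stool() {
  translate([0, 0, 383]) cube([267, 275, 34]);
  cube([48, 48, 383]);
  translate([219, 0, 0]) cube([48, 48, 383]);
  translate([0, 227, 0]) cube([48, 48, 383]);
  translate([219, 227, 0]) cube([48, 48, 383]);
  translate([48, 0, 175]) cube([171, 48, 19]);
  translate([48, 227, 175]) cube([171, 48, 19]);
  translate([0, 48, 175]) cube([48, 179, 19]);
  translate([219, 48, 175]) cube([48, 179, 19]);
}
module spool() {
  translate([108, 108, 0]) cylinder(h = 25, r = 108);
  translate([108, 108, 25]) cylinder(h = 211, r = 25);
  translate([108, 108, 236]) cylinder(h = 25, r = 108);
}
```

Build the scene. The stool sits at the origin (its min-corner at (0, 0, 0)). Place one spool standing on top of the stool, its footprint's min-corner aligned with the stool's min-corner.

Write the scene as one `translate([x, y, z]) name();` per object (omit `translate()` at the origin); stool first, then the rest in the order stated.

stool();
translate([0, 0, 417]) spool();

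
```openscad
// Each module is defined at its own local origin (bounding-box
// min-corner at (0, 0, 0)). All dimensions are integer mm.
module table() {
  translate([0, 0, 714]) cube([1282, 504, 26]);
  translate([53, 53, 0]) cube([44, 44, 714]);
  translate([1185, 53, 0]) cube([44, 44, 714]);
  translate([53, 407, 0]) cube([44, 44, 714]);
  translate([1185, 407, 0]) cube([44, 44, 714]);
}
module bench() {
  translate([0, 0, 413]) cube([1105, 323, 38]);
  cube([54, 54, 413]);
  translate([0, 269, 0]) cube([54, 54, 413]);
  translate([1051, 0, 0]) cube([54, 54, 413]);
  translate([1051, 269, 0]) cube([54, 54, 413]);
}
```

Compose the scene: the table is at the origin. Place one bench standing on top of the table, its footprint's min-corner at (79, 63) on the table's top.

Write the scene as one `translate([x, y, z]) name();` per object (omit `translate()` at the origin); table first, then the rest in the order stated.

table();
translate([79, 63, 740]) bench();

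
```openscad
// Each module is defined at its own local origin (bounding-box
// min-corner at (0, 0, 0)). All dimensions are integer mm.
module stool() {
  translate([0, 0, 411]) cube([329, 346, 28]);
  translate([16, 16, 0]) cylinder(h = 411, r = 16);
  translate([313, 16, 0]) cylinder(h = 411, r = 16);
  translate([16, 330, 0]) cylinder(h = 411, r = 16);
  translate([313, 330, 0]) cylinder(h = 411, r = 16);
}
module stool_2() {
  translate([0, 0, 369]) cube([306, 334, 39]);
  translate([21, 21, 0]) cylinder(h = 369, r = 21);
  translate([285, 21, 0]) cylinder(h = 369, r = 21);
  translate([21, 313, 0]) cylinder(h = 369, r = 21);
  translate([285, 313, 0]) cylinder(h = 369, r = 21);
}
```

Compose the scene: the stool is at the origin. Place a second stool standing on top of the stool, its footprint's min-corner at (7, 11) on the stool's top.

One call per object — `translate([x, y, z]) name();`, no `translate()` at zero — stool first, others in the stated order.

stool();
translate([7, 11, 439]) stool_2();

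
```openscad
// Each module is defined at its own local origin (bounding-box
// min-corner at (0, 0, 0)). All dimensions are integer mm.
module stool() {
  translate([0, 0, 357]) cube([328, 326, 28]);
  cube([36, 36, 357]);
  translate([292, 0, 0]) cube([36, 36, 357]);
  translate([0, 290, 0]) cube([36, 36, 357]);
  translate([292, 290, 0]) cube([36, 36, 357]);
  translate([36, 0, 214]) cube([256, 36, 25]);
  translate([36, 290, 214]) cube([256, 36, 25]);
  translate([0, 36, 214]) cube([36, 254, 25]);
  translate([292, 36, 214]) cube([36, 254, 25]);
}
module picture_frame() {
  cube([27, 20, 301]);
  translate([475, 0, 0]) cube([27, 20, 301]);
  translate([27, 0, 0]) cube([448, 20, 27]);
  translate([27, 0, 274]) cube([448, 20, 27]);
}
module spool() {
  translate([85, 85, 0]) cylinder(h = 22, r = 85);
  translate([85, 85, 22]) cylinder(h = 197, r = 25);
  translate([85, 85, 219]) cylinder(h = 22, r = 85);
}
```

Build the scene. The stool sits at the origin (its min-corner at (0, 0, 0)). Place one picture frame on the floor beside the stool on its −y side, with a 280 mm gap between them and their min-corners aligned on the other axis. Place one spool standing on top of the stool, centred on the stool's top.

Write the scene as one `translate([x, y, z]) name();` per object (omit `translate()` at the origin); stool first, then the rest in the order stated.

stool();
translate([0, -300, 0]) picture_frame();
translate([79, 78, 385]) spool();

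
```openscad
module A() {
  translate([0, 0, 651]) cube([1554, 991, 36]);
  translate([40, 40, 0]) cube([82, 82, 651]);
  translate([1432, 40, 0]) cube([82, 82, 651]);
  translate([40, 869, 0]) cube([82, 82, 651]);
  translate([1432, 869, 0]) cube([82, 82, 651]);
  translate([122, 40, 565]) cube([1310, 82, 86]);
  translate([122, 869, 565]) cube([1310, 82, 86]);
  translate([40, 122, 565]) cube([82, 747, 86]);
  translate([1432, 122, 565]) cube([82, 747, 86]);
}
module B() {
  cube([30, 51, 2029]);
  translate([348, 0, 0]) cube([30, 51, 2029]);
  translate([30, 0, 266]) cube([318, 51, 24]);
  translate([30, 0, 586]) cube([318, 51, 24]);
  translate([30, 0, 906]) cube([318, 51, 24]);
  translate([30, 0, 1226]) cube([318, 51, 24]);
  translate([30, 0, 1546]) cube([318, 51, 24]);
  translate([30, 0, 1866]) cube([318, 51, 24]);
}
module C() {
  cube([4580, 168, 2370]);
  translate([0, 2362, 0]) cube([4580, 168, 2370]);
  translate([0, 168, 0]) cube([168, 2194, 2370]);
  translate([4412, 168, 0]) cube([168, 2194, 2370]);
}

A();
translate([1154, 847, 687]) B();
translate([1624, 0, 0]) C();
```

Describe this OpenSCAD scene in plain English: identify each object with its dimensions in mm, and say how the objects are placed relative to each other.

A is a table with a 1554×991 mm rectangular top, 36 mm thick, top surface at z = 687 mm, supported by four 82×82 mm square legs, each inset 40 mm from the nearest pair of top edges, running from the floor. Four apron rails, 82 mm thick and 86 mm tall, run between adjacent legs with their top edges flush with the underside of the top and their outer faces flush with the legs' outer faces.

B is a wooden ladder with two side rails of 30×51 mm section and 2029 mm height, set 378 mm apart overall. Between them run 6 rectangular rungs (51 mm deep, 24 mm thick), front faces flush with the rails' −y face. The bottom of the first rung is 266 mm above the floor and each subsequent rung is 320 mm higher than the one below.

C is the wall frame of a small rectangular building: four walls, each 2370 mm tall and 168 mm thick, enclosing a footprint 4580 mm (x) by 2530 mm (y) outside-to-outside, with no floor or roof. The front and back walls (the −y and +y sides) span the full width; the two side walls fit between them.

The ladder is on top of the table. The house frame is on the floor beside the table on its +x side.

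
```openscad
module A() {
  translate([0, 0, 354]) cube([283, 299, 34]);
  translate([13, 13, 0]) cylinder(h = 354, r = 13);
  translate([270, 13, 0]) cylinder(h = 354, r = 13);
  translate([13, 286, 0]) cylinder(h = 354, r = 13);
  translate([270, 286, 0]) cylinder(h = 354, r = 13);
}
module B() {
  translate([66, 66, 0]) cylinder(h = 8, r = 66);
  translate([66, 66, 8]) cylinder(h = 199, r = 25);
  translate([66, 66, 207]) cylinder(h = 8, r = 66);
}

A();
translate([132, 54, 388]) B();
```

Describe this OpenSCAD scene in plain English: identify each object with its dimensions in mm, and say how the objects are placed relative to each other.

A is a four-legged stool. The seat is a 283×299×34 mm slab whose top surface is at z = 388 mm; four round legs, each 26 mm in diameter, run from the floor (z = 0) to the underside of the seat, each leg's axis is inset half a diameter from the nearest pair of seat edges (so the leg's bounding box is flush with the corner).

B is a spool: two coaxial disc flanges of radius 66 mm and thickness 8 mm, joined by a core cylinder of radius 25 mm and height 199 mm. The lower flange rests on z = 0 and the three cylinders share a vertical axis.

The spool is on top of the stool.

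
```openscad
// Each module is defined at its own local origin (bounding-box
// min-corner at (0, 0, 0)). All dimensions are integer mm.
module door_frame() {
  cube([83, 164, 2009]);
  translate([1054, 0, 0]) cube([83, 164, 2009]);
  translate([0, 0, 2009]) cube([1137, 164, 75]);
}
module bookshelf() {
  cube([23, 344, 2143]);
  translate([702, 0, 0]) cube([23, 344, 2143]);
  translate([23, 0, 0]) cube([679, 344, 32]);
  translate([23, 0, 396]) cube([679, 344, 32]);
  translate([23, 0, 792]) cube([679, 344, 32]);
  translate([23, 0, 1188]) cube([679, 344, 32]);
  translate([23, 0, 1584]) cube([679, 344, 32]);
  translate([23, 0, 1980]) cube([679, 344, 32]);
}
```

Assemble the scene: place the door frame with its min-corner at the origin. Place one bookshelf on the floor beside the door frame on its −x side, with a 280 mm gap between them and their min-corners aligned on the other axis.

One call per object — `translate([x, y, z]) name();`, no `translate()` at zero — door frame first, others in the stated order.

door_frame();
translate([-1005, 0, 0]) bookshelf();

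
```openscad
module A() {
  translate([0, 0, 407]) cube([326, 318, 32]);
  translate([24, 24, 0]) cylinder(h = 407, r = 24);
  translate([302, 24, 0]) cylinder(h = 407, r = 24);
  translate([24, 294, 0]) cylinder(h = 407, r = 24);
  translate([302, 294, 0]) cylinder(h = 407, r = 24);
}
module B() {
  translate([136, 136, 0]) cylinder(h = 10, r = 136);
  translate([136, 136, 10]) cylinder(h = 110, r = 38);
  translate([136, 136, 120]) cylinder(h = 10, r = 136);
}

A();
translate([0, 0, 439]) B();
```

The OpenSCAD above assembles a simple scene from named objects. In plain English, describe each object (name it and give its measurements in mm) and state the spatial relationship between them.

A is a four-legged stool. The seat is 326×318 mm, 32 mm thick, top at z = 439 mm. It stands on four round legs, each 48 mm in diameter, from z = 0 to the seat underside, each leg's axis is inset half a diameter from the nearest pair of seat edges (so the leg's bounding box is flush with the corner).

B is a spool: two coaxial disc flanges of radius 136 mm and thickness 10 mm, joined by a core cylinder of radius 38 mm and height 110 mm. The lower flange rests on z = 0 and the three cylinders share a vertical axis.

The spool is on top of the stool.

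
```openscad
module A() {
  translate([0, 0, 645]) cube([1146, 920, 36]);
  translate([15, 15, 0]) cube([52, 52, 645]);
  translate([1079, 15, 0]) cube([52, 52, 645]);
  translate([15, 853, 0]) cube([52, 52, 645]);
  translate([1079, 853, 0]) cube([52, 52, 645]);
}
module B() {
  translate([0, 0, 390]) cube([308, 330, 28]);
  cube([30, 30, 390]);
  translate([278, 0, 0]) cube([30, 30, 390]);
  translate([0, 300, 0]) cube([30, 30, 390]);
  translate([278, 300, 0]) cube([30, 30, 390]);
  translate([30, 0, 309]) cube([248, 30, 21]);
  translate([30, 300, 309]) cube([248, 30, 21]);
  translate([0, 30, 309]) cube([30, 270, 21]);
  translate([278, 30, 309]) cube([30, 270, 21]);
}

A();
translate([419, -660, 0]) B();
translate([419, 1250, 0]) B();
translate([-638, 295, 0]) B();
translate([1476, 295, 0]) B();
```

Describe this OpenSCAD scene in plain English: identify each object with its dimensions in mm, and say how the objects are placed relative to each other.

A is a table with a 1146×920 mm rectangular top, 36 mm thick, top surface at z = 681 mm, supported by four 52×52 mm square legs, each inset 15 mm from the nearest pair of top edges, running from the floor.

B is a four-legged stool. The seat is a 308×330×28 mm slab whose top surface is at z = 418 mm; four square legs, each 30×30 mm in cross-section, run from the floor (z = 0) to the underside of the seat, each flush with a corner of the seat. Four stretchers, 30 mm wide and 21 mm tall, connect adjacent legs with their undersides at z = 309 mm, each running between the inner faces of the legs it joins and aligned with the legs' outer faces on the other axis.

Four stools sit around the table at the −y, +y, −x, +x sides.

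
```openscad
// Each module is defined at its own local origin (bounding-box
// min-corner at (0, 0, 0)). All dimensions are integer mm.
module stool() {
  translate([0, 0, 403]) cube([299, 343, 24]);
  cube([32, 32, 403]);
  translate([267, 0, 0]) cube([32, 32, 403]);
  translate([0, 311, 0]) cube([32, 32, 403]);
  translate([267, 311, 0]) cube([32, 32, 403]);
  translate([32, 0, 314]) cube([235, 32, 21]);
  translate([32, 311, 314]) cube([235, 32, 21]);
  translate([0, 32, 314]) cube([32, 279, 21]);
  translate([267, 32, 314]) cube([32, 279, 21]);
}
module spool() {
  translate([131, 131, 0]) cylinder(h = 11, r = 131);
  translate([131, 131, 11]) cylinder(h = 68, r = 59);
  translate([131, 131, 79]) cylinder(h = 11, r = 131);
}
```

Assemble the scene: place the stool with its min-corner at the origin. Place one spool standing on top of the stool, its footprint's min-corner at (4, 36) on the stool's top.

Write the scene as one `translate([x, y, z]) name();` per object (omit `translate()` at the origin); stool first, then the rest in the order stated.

stool();
translate([4, 36, 427]) spool();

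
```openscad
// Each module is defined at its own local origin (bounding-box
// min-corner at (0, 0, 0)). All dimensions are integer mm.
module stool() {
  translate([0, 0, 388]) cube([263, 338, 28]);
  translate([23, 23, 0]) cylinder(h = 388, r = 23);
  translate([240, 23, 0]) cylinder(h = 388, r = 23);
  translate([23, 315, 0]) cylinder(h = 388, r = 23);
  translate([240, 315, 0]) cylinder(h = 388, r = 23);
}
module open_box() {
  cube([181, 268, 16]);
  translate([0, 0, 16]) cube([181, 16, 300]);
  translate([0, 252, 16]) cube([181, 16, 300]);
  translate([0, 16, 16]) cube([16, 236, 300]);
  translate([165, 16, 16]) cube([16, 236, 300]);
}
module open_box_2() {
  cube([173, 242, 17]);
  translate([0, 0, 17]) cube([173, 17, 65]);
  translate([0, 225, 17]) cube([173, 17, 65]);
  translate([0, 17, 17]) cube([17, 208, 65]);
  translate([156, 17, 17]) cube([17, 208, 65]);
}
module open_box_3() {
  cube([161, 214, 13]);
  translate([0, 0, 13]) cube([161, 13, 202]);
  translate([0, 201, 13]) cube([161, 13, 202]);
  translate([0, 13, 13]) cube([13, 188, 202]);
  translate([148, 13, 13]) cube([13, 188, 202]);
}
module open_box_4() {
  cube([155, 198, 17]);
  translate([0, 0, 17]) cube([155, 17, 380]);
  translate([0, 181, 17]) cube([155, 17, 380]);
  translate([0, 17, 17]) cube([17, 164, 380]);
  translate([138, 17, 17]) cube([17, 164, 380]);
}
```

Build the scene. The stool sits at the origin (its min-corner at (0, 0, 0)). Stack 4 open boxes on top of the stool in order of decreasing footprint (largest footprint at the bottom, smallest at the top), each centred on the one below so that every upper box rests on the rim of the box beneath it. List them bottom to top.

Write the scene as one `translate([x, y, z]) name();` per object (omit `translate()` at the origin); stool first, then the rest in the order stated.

stool();
translate([41, 35, 416]) open_box();
translate([45, 48, 732]) open_box_2();
translate([51, 62, 814]) open_box_3();
translate([54, 70, 1029]) open_box_4();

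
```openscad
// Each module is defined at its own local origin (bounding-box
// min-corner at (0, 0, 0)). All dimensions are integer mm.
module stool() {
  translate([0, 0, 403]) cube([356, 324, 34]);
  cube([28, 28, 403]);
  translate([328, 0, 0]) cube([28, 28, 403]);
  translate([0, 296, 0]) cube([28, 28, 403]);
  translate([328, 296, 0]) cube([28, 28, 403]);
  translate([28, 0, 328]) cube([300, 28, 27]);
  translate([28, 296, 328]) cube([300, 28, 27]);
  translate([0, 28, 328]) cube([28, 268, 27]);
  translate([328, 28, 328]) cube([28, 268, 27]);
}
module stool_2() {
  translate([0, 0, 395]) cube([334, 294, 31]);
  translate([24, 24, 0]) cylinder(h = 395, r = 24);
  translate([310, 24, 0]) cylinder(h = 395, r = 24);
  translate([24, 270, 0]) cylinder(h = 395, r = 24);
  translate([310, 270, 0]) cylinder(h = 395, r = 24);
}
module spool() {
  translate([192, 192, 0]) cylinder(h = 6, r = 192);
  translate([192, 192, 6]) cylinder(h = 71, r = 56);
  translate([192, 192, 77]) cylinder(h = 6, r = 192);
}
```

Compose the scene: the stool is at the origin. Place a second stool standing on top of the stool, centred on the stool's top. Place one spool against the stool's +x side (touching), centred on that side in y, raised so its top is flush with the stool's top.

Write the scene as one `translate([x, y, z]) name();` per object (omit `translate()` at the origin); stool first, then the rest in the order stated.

stool();
translate([11, 15, 437]) stool_2();
translate([356, -30, 354]) spool();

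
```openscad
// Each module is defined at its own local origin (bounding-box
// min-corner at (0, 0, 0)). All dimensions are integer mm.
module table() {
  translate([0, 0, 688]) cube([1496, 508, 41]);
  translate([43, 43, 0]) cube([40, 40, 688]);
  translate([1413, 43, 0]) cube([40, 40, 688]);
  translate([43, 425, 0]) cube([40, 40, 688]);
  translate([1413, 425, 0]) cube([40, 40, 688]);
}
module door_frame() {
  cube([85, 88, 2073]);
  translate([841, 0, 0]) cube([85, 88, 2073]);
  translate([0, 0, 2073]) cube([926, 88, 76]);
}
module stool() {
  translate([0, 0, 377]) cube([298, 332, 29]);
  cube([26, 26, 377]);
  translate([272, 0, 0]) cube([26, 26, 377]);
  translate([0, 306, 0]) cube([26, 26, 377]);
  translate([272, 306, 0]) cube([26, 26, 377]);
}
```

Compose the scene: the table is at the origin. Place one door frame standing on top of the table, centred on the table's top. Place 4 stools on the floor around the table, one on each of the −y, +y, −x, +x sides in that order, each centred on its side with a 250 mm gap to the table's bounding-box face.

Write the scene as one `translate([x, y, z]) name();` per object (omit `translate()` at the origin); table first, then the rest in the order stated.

table();
translate([285, 210, 729]) door_frame();
translate([599, -582, 0]) stool();
translate([599, 758, 0]) stool();
translate([-548, 88, 0]) stool();
translate([1746, 88, 0]) stool();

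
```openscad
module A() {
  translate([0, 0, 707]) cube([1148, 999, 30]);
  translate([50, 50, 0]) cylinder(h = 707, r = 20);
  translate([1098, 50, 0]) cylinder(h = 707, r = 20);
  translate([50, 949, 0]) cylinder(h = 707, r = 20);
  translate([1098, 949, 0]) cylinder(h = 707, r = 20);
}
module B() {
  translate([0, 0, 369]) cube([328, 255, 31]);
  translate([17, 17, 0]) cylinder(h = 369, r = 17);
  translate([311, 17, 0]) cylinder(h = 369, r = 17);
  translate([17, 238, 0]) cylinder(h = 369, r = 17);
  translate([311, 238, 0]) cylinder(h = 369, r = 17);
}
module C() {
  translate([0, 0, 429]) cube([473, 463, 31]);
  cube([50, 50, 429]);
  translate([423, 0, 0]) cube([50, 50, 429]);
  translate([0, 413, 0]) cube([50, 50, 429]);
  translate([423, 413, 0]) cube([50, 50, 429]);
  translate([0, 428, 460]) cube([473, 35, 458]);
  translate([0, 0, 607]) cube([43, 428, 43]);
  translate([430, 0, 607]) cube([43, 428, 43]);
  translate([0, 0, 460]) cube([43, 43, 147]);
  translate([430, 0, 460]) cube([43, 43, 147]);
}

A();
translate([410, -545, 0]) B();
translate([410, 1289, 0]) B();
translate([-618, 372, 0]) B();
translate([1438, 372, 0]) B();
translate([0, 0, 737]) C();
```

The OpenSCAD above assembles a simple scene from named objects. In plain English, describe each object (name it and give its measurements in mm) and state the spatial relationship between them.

A is a table with a 1148×999 mm rectangular top, 30 mm thick, top surface at z = 737 mm, supported by four round legs of 40 mm diameter, each leg's bounding box inset 30 mm from the nearest pair of top edges, running from the floor.

B is a four-legged stool. The seat is 328×255 mm, 31 mm thick, top at z = 400 mm. It stands on four round legs, each 34 mm in diameter, from z = 0 to the seat underside, each leg's axis is inset half a diameter from the nearest pair of seat edges (so the leg's bounding box is flush with the corner).

C is a chair: 473×463 mm seat, 31 mm thick, top at z = 460 mm, on four 50 mm square corner legs flush with the seat edges. A 35 mm thick backrest slab spans the full seat width, extending 458 mm above the seat top, its back face flush with the seat's +y edge. Two armrests of 43×43 mm section run along each side from the seat's front edge to the front of the backrest, top faces 190 mm above the seat top and outer faces flush with the seat's x-edges; a 43×43 mm post under the front of each armrest stands on the seat at the front corner.

Four stools sit around the table at the −y, +y, −x, +x sides. The chair is on top of the table.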